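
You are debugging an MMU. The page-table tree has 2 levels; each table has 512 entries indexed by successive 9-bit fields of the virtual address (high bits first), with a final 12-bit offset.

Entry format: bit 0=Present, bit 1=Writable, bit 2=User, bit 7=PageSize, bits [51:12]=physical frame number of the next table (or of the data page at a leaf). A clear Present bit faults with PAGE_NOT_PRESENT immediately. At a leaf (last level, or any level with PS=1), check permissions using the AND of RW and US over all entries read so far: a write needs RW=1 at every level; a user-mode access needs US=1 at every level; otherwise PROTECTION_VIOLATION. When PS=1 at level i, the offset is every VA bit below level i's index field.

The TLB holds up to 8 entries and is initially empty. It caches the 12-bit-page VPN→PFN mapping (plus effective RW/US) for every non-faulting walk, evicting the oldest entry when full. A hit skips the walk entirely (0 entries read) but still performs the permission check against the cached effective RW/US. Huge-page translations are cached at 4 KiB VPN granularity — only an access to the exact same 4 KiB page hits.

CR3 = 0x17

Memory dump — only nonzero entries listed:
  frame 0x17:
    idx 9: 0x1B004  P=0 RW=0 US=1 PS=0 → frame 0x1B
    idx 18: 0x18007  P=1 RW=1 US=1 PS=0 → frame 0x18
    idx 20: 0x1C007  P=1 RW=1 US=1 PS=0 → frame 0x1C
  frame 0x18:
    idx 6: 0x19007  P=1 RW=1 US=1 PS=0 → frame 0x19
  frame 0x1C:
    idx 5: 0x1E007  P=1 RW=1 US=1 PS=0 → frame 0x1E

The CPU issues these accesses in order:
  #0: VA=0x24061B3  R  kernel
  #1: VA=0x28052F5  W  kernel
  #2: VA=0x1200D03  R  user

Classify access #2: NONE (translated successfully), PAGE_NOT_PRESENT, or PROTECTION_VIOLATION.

Per-access translation:
#0 VA=0x24061B3 (r,kernel):
  L0: frame=0x17 idx=18 entry=0x18007 [P=1 RW=1 US=1 PS=0]
  L1: frame=0x18 idx=6 entry=0x19007 [P=1 RW=1 US=1 PS=0]
  ✓ 0x191B3  — 2 lookups
#1 VA=0x28052F5 (w,kernel):
  L0: frame=0x17 idx=20 entry=0x1C007 [P=1 RW=1 US=1 PS=0]
  L1: frame=0x1C idx=5 entry=0x1E007 [P=1 RW=1 US=1 PS=0]
  ✓ 0x1E2F5  — 2 lookups
#2 VA=0x1200D03 (r,user):
  L0: frame=0x17 idx=9 entry=0x1B004 [P=0 RW=0 US=1 PS=0]
  ✗ PAGE_NOT_PRESENT  [1 reads]

Access #2 fault: PAGE_NOT_PRESENT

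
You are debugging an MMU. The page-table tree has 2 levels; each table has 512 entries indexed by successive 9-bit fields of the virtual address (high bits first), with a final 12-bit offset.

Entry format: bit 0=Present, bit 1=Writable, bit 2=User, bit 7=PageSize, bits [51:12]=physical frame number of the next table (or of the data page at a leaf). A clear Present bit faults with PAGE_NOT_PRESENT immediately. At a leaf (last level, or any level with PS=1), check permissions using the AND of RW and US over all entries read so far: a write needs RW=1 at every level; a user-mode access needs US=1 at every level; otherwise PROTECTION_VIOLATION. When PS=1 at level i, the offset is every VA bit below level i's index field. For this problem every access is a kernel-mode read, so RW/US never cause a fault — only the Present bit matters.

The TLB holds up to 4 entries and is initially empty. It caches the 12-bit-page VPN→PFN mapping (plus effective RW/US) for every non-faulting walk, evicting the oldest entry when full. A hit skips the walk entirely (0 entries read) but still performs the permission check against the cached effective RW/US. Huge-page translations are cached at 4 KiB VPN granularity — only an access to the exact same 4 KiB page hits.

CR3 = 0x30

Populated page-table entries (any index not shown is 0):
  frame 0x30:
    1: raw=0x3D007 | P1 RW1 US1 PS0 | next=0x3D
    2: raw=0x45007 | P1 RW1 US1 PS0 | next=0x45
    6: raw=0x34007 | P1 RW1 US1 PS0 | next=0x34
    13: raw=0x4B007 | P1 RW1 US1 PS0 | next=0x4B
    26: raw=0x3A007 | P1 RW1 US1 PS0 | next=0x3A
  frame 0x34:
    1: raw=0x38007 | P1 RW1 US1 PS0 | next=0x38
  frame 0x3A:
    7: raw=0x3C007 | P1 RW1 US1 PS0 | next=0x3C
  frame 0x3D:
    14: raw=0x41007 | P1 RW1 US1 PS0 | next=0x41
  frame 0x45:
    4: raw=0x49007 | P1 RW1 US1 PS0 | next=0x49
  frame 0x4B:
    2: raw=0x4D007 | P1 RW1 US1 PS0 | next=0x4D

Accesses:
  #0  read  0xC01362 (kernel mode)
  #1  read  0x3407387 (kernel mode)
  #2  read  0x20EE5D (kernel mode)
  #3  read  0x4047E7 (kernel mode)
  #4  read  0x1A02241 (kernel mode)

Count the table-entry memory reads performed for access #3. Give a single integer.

Trace:
#0 VA=0xC01362 (r,kernel):
  [0] read 0x30 idx=6: raw=0x34007 flags P=1 W=1 U=1 S=0
  [1] read 0x34 idx=1: raw=0x38007 flags P=1 W=1 U=1 S=0
  ⇒ phys 0x38362  [2 reads]
#1 VA=0x3407387 (r,kernel):
  [0] read 0x30 idx=26: raw=0x3A007 flags P=1 W=1 U=1 S=0
  [1] read 0x3A idx=7: raw=0x3C007 flags P=1 W=1 U=1 S=0
  ⇒ phys 0x3C387  [2 reads]
#2 VA=0x20EE5D (r,kernel):
  [0] read 0x30 idx=1: raw=0x3D007 flags P=1 W=1 U=1 S=0
  [1] read 0x3D idx=14: raw=0x41007 flags P=1 W=1 U=1 S=0
  ⇒ phys 0x41E5D  [2 reads]
#3 VA=0x4047E7 (r,kernel):
  [0] read 0x30 idx=2: raw=0x45007 flags P=1 W=1 U=1 S=0
  [1] read 0x45 idx=4: raw=0x49007 flags P=1 W=1 U=1 S=0
  ⇒ phys 0x497E7  [2 reads]
#4 VA=0x1A02241 (r,kernel):
  [0] read 0x30 idx=13: raw=0x4B007 flags P=1 W=1 U=1 S=0
  [1] read 0x4B idx=2: raw=0x4D007 flags P=1 W=1 U=1 S=0
  ⇒ phys 0x4D241  [2 reads]

Entries read for #3: 2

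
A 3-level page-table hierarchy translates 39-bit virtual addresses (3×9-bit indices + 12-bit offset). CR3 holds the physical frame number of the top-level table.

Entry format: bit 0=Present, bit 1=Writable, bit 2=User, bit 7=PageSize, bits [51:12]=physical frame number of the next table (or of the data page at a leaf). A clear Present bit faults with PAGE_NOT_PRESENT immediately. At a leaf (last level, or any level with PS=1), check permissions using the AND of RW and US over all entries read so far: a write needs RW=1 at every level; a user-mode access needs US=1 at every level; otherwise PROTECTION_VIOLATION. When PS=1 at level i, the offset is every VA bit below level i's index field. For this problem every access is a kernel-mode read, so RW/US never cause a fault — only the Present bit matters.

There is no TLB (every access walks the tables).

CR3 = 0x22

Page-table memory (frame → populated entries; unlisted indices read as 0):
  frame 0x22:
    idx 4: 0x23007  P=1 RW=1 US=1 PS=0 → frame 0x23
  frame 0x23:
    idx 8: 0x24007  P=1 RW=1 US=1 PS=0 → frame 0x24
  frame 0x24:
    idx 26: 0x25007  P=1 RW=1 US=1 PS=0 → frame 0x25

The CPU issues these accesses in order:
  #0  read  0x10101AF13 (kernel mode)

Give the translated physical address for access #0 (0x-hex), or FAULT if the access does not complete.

Walk each access:
#0 VA=0x10101AF13 (r,kernel):
  lvl0: tbl 0x22, slot 4 ⇒ 0x23007 (P1/RW1/US1/PS0)
  lvl1: tbl 0x23, slot 8 ⇒ 0x24007 (P1/RW1/US1/PS0)
  lvl2: tbl 0x24, slot 26 ⇒ 0x25007 (P1/RW1/US1/PS0)
  ✓ 0x25F13  — 3 lookups

Access #0 PA: 0x25F13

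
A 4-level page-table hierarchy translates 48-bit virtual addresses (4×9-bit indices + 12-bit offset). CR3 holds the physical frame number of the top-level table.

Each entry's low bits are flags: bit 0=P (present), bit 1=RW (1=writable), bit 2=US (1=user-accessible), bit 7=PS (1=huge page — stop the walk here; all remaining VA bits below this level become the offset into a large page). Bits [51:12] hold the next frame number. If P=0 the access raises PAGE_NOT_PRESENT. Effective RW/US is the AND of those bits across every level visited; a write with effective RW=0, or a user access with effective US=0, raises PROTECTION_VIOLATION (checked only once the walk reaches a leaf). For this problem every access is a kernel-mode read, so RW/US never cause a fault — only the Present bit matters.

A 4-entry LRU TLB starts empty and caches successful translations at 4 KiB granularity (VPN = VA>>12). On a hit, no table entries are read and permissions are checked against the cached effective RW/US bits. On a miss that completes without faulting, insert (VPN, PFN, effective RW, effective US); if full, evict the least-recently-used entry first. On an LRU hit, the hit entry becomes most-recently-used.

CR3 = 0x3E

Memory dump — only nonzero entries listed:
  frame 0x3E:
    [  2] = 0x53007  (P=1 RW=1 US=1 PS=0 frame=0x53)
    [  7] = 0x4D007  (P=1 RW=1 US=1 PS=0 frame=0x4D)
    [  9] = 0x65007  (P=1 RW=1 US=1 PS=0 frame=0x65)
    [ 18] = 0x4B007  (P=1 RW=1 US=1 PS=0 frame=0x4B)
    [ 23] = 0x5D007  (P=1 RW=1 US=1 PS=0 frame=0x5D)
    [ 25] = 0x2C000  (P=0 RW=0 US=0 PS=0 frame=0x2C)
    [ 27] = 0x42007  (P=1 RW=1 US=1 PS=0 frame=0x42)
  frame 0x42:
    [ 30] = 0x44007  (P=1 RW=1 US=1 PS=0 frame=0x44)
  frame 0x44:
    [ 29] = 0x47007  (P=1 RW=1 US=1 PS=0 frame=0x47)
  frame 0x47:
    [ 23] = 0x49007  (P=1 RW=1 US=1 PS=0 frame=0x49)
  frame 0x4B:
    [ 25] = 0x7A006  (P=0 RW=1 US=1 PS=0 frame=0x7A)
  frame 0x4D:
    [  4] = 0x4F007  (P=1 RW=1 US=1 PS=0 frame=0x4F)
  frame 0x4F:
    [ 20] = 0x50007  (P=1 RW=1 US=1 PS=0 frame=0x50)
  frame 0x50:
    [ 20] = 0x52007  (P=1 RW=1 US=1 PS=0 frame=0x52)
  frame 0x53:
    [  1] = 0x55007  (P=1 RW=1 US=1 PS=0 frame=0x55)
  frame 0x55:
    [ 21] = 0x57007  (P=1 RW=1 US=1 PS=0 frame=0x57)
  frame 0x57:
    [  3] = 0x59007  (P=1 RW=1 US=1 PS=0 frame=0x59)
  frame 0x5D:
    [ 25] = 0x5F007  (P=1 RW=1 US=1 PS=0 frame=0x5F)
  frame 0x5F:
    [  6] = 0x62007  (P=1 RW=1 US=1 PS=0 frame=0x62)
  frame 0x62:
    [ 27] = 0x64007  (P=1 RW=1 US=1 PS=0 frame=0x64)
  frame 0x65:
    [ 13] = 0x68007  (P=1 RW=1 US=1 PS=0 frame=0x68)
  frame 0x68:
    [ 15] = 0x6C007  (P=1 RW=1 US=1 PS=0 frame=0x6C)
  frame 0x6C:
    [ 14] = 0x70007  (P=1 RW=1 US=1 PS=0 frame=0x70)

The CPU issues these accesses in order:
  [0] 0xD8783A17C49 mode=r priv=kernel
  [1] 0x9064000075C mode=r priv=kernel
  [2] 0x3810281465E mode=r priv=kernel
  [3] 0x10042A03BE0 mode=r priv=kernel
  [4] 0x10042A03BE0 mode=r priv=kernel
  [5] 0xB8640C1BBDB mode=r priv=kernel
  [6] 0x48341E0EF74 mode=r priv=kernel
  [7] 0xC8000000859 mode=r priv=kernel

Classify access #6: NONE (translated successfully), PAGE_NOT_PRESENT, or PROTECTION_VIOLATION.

Trace:
#0 VA=0xD8783A17C49 (r,kernel):
  lvl0: tbl 0x3E, slot 27 ⇒ 0x42007 (P1/RW1/US1/PS0)
  lvl1: tbl 0x42, slot 30 ⇒ 0x44007 (P1/RW1/US1/PS0)
  lvl2: tbl 0x44, slot 29 ⇒ 0x47007 (P1/RW1/US1/PS0)
  lvl3: tbl 0x47, slot 23 ⇒ 0x49007 (P1/RW1/US1/PS0)
  → PA=0x49C49  (4 entries read)
#1 VA=0x9064000075C (r,kernel):
  lvl0: tbl 0x3E, slot 18 ⇒ 0x4B007 (P1/RW1/US1/PS0)
  lvl1: tbl 0x4B, slot 25 ⇒ 0x7A006 (P0/RW1/US1/PS0)
  ✗ PAGE_NOT_PRESENT  [2 reads]
#2 VA=0x3810281465E (r,kernel):
  lvl0: tbl 0x3E, slot 7 ⇒ 0x4D007 (P1/RW1/US1/PS0)
  lvl1: tbl 0x4D, slot 4 ⇒ 0x4F007 (P1/RW1/US1/PS0)
  lvl2: tbl 0x4F, slot 20 ⇒ 0x50007 (P1/RW1/US1/PS0)
  lvl3: tbl 0x50, slot 20 ⇒ 0x52007 (P1/RW1/US1/PS0)
  → PA=0x5265E  (4 entries read)
#3 VA=0x10042A03BE0 (r,kernel):
  lvl0: tbl 0x3E, slot 2 ⇒ 0x53007 (P1/RW1/US1/PS0)
  lvl1: tbl 0x53, slot 1 ⇒ 0x55007 (P1/RW1/US1/PS0)
  lvl2: tbl 0x55, slot 21 ⇒ 0x57007 (P1/RW1/US1/PS0)
  lvl3: tbl 0x57, slot 3 ⇒ 0x59007 (P1/RW1/US1/PS0)
  → PA=0x59BE0  (4 entries read)
#4 VA=0x10042A03BE0 (r,kernel):
  TLB hit vpn=0x10042A03 → PA=0x59BE0
#5 VA=0xB8640C1BBDB (r,kernel):
  lvl0: tbl 0x3E, slot 23 ⇒ 0x5D007 (P1/RW1/US1/PS0)
  lvl1: tbl 0x5D, slot 25 ⇒ 0x5F007 (P1/RW1/US1/PS0)
  lvl2: tbl 0x5F, slot 6 ⇒ 0x62007 (P1/RW1/US1/PS0)
  lvl3: tbl 0x62, slot 27 ⇒ 0x64007 (P1/RW1/US1/PS0)
  → PA=0x64BDB  (4 entries read)
#6 VA=0x48341E0EF74 (r,kernel):
  lvl0: tbl 0x3E, slot 9 ⇒ 0x65007 (P1/RW1/US1/PS0)
  lvl1: tbl 0x65, slot 13 ⇒ 0x68007 (P1/RW1/US1/PS0)
  lvl2: tbl 0x68, slot 15 ⇒ 0x6C007 (P1/RW1/US1/PS0)
  lvl3: tbl 0x6C, slot 14 ⇒ 0x70007 (P1/RW1/US1/PS0)
  → PA=0x70F74  (4 entries read)
#7 VA=0xC8000000859 (r,kernel):
  lvl0: tbl 0x3E, slot 25 ⇒ 0x2C000 (P0/RW0/US0/PS0)
  ✗ PAGE_NOT_PRESENT  [1 reads]

Access #6 fault: NONE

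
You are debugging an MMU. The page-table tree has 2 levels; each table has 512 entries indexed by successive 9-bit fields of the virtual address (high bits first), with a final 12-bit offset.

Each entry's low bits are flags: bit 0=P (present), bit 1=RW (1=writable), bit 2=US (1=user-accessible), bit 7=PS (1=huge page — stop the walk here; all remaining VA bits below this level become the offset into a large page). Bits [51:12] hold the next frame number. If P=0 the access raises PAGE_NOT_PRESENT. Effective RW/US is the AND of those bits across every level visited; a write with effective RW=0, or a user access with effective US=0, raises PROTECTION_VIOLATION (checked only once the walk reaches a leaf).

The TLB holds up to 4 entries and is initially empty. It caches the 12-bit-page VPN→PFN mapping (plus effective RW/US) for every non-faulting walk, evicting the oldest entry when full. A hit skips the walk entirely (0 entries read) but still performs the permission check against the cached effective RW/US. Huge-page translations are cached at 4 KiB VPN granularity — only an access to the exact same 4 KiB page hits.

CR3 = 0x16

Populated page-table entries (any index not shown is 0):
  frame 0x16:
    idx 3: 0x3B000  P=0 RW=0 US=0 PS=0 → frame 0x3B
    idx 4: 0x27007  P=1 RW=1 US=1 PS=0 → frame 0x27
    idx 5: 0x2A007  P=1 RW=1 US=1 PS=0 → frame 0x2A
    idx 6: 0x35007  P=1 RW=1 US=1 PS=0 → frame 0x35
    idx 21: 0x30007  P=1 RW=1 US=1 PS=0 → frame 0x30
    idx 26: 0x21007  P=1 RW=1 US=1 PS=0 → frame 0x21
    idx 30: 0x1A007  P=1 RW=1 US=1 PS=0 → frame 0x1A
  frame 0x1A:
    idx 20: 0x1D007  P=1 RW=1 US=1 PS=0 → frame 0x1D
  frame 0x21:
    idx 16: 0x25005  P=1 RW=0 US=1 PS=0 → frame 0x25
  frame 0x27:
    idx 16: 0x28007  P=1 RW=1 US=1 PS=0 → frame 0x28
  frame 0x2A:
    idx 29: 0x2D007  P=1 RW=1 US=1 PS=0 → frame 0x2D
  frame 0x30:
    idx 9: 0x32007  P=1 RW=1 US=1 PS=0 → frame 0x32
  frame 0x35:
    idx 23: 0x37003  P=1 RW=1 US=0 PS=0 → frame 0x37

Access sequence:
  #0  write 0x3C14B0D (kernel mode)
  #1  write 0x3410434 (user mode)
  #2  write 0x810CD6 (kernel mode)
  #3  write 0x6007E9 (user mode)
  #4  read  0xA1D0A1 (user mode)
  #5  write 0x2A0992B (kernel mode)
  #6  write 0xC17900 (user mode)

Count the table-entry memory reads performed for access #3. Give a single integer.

Per-access translation:
#0 VA=0x3C14B0D (w,kernel):
  [0] read 0x16 idx=30: raw=0x1A007 flags P=1 W=1 U=1 S=0
  [1] read 0x1A idx=20: raw=0x1D007 flags P=1 W=1 U=1 S=0
  ⇒ phys 0x1DB0D  [2 reads]
#1 VA=0x3410434 (w,user):
  [0] read 0x16 idx=26: raw=0x21007 flags P=1 W=1 U=1 S=0
  [1] read 0x21 idx=16: raw=0x25005 flags P=1 W=0 U=1 S=0
  → PROTECTION_VIOLATION  (2 entries read)
#2 VA=0x810CD6 (w,kernel):
  [0] read 0x16 idx=4: raw=0x27007 flags P=1 W=1 U=1 S=0
  [1] read 0x27 idx=16: raw=0x28007 flags P=1 W=1 U=1 S=0
  ⇒ phys 0x28CD6  [2 reads]
#3 VA=0x6007E9 (w,user):
  [0] read 0x16 idx=3: raw=0x3B000 flags P=0 W=0 U=0 S=0
  → PAGE_NOT_PRESENT  (1 entries read)
#4 VA=0xA1D0A1 (r,user):
  [0] read 0x16 idx=5: raw=0x2A007 flags P=1 W=1 U=1 S=0
  [1] read 0x2A idx=29: raw=0x2D007 flags P=1 W=1 U=1 S=0
  ⇒ phys 0x2D0A1  [2 reads]
#5 VA=0x2A0992B (w,kernel):
  [0] read 0x16 idx=21: raw=0x30007 flags P=1 W=1 U=1 S=0
  [1] read 0x30 idx=9: raw=0x32007 flags P=1 W=1 U=1 S=0
  ⇒ phys 0x3292B  [2 reads]
#6 VA=0xC17900 (w,user):
  [0] read 0x16 idx=6: raw=0x35007 flags P=1 W=1 U=1 S=0
  [1] read 0x35 idx=23: raw=0x37003 flags P=1 W=1 U=0 S=0
  → PROTECTION_VIOLATION  (2 entries read)

Entries read for #3: 1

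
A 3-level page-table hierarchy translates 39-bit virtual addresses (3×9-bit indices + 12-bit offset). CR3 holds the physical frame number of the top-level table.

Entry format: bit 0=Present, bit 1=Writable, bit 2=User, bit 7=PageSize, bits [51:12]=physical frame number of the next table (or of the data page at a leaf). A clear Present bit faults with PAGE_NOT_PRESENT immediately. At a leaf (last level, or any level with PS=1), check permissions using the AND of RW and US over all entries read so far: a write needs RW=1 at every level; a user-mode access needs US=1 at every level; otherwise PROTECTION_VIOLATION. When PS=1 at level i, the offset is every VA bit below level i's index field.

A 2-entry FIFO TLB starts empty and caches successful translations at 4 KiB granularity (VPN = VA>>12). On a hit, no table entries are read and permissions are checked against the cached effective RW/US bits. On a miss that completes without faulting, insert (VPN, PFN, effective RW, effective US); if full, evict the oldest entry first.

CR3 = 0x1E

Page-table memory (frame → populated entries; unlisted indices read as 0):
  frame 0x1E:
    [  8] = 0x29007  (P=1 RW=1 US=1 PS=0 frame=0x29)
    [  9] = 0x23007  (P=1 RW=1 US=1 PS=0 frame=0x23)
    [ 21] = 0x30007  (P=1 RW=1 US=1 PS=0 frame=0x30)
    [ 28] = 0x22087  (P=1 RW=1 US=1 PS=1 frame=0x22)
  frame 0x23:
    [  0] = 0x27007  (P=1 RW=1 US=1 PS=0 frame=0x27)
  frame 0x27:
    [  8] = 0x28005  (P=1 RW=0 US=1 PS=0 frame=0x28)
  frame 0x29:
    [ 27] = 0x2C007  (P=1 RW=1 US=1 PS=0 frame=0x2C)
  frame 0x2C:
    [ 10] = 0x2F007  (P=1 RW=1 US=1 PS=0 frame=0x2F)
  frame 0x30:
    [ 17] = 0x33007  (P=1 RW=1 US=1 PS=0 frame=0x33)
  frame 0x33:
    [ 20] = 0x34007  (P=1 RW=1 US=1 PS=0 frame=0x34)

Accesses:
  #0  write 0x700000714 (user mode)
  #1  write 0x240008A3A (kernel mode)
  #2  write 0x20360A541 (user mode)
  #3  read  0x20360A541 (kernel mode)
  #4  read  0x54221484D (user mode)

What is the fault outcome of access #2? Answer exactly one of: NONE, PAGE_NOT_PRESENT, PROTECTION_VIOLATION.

Per-access translation:
#0 VA=0x700000714 (w,user):
  L0 @0x1E[28] → 0x22087  P=1,RW=1,US=1,PS=1
  → PA=0x22714 (huge @L0)  (1 entries read)
#1 VA=0x240008A3A (w,kernel):
  L0 @0x1E[9] → 0x23007  P=1,RW=1,US=1,PS=0
  L1 @0x23[0] → 0x27007  P=1,RW=1,US=1,PS=0
  L2 @0x27[8] → 0x28005  P=1,RW=0,US=1,PS=0
  ⇒ fault: PROTECTION_VIOLATION  — 3 lookups
#2 VA=0x20360A541 (w,user):
  L0 @0x1E[8] → 0x29007  P=1,RW=1,US=1,PS=0
  L1 @0x29[27] → 0x2C007  P=1,RW=1,US=1,PS=0
  L2 @0x2C[10] → 0x2F007  P=1,RW=1,US=1,PS=0
  → PA=0x2F541  (3 entries read)
#3 VA=0x20360A541 (r,kernel):
  TLB hit vpn=0x20360A → PA=0x2F541
#4 VA=0x54221484D (r,user):
  L0 @0x1E[21] → 0x30007  P=1,RW=1,US=1,PS=0
  L1 @0x30[17] → 0x33007  P=1,RW=1,US=1,PS=0
  L2 @0x33[20] → 0x34007  P=1,RW=1,US=1,PS=0
  → PA=0x3484D  (3 entries read)

Access #2 fault: NONE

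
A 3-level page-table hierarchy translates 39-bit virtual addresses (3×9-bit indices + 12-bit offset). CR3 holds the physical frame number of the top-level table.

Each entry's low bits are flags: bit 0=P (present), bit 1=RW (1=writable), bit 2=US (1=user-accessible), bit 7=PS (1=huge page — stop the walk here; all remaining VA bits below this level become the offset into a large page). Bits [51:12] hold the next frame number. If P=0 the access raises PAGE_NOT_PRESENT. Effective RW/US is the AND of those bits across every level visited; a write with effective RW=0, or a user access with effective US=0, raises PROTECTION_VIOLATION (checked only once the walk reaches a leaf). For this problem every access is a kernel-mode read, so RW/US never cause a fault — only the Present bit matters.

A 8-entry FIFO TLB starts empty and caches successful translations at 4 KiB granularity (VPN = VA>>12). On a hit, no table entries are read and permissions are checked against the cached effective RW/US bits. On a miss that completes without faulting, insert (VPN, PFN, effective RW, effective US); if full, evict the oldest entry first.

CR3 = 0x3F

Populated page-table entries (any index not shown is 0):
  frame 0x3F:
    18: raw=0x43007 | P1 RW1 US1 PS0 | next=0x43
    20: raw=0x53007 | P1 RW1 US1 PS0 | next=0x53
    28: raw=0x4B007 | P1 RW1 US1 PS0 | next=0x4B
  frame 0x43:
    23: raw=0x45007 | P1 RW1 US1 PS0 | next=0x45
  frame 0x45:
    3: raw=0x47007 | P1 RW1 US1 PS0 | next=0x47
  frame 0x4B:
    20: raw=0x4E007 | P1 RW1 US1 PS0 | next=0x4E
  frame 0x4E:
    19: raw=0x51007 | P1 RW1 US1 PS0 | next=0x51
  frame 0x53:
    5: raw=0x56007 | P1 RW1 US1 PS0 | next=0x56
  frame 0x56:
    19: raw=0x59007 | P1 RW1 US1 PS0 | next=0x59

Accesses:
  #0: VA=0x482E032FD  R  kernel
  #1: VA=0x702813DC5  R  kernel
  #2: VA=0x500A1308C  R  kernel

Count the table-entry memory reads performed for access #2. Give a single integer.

Walk each access:
#0 VA=0x482E032FD (r,kernel):
  [0] read 0x3F idx=18: raw=0x43007 flags P=1 W=1 U=1 S=0
  [1] read 0x43 idx=23: raw=0x45007 flags P=1 W=1 U=1 S=0
  [2] read 0x45 idx=3: raw=0x47007 flags P=1 W=1 U=1 S=0
  → PA=0x472FD  (3 entries read)
#1 VA=0x702813DC5 (r,kernel):
  [0] read 0x3F idx=28: raw=0x4B007 flags P=1 W=1 U=1 S=0
  [1] read 0x4B idx=20: raw=0x4E007 flags P=1 W=1 U=1 S=0
  [2] read 0x4E idx=19: raw=0x51007 flags P=1 W=1 U=1 S=0
  → PA=0x51DC5  (3 entries read)
#2 VA=0x500A1308C (r,kernel):
  [0] read 0x3F idx=20: raw=0x53007 flags P=1 W=1 U=1 S=0
  [1] read 0x53 idx=5: raw=0x56007 flags P=1 W=1 U=1 S=0
  [2] read 0x56 idx=19: raw=0x59007 flags P=1 W=1 U=1 S=0
  → PA=0x5908C  (3 entries read)

Entries read for #2: 3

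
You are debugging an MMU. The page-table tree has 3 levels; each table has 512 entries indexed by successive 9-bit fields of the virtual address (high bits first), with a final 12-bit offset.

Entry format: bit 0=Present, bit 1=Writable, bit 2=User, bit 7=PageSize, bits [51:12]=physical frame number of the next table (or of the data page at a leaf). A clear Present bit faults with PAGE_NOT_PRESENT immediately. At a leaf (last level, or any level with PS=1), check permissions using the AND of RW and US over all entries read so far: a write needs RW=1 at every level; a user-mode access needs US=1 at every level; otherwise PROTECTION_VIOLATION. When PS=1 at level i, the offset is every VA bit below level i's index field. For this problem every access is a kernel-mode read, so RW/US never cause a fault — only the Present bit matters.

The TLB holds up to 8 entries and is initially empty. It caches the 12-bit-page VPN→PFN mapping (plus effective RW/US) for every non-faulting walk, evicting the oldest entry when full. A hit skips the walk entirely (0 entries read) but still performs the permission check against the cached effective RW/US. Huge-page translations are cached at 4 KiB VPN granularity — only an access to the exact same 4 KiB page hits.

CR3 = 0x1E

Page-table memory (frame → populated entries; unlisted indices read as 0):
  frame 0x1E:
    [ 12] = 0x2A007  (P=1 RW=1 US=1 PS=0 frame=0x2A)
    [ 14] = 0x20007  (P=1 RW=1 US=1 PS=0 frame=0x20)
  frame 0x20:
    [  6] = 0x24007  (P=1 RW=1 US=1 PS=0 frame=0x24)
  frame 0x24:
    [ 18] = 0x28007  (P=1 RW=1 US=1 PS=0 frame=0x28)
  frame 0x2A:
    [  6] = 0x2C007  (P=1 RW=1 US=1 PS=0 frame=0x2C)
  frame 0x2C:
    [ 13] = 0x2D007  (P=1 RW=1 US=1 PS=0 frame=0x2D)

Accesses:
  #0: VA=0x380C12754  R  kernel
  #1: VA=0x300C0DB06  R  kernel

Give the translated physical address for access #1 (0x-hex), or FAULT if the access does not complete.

Per-access translation:
#0 VA=0x380C12754 (r,kernel):
  L0: frame=0x1E idx=14 entry=0x20007 [P=1 RW=1 US=1 PS=0]
  L1: frame=0x20 idx=6 entry=0x24007 [P=1 RW=1 US=1 PS=0]
  L2: frame=0x24 idx=18 entry=0x28007 [P=1 RW=1 US=1 PS=0]
  ✓ 0x28754  — 3 lookups
#1 VA=0x300C0DB06 (r,kernel):
  L0: frame=0x1E idx=12 entry=0x2A007 [P=1 RW=1 US=1 PS=0]
  L1: frame=0x2A idx=6 entry=0x2C007 [P=1 RW=1 US=1 PS=0]
  L2: frame=0x2C idx=13 entry=0x2D007 [P=1 RW=1 US=1 PS=0]
  ✓ 0x2DB06  — 3 lookups

Access #1 PA: 0x2DB06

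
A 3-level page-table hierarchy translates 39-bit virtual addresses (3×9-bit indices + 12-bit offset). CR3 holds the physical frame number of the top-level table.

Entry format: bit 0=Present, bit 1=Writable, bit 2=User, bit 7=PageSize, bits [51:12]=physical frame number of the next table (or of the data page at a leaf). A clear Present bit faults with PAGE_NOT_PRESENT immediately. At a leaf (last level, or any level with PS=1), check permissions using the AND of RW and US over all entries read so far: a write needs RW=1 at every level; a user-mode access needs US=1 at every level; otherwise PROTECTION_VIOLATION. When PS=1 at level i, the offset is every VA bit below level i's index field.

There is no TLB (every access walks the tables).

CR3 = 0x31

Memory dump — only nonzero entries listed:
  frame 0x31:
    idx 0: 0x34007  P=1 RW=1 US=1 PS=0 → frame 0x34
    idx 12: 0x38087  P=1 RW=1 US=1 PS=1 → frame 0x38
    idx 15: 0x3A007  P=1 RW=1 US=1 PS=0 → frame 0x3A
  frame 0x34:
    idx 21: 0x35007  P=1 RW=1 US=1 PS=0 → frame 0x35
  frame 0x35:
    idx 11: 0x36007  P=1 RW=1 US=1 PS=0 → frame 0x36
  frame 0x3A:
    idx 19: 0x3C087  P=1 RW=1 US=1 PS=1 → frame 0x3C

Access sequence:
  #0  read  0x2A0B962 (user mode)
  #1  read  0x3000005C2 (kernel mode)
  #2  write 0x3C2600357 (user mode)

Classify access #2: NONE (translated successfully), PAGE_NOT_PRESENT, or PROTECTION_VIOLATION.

Trace:
#0 VA=0x2A0B962 (r,user):
  lvl0: tbl 0x31, slot 0 ⇒ 0x34007 (P1/RW1/US1/PS0)
  lvl1: tbl 0x34, slot 21 ⇒ 0x35007 (P1/RW1/US1/PS0)
  lvl2: tbl 0x35, slot 11 ⇒ 0x36007 (P1/RW1/US1/PS0)
  → PA=0x36962  (3 entries read)
#1 VA=0x3000005C2 (r,kernel):
  lvl0: tbl 0x31, slot 12 ⇒ 0x38087 (P1/RW1/US1/PS1)
  → PA=0x385C2 (huge @L0)  (1 entries read)
#2 VA=0x3C2600357 (w,user):
  lvl0: tbl 0x31, slot 15 ⇒ 0x3A007 (P1/RW1/US1/PS0)
  lvl1: tbl 0x3A, slot 19 ⇒ 0x3C087 (P1/RW1/US1/PS1)
  → PA=0x3C357 (huge @L1)  (2 entries read)

Access #2 fault: NONE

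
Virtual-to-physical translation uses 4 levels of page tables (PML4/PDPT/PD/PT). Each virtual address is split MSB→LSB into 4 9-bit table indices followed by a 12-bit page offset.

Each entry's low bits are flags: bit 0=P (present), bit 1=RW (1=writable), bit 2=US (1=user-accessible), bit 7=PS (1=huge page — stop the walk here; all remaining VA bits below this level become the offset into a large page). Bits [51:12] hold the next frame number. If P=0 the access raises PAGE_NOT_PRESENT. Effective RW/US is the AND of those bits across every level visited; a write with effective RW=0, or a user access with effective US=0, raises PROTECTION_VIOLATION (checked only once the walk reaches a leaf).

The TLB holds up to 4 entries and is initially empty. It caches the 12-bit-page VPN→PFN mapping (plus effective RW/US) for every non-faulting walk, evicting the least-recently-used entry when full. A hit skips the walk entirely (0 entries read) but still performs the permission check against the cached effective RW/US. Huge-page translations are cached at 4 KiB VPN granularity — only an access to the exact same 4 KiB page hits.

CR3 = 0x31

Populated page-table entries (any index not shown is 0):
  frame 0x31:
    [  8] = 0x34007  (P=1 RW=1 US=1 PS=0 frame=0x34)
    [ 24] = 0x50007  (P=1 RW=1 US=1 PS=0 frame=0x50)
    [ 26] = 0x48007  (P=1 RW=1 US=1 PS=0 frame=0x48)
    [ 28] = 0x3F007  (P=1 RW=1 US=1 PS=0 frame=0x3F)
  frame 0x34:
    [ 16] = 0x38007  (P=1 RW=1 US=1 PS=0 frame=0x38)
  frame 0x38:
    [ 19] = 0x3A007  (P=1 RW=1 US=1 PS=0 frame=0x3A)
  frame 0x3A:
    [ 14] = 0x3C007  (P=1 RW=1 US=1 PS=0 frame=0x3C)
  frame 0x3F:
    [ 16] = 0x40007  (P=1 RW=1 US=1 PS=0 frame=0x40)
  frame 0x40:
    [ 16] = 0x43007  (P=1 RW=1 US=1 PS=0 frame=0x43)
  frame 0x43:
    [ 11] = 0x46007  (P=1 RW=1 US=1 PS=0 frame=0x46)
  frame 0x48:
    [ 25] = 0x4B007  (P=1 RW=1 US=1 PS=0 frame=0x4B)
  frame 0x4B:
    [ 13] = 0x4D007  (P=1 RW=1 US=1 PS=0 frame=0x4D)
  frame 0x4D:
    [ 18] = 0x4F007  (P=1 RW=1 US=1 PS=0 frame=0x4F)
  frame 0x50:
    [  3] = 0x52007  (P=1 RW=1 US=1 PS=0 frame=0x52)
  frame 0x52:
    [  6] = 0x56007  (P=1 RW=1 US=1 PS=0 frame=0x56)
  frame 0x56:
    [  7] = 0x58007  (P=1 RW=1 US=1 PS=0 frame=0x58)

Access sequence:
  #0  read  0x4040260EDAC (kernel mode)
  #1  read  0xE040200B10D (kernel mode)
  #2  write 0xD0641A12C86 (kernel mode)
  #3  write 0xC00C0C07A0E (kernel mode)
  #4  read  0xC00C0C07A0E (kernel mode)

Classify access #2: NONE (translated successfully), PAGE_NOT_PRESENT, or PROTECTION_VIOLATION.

Per-access translation:
#0 VA=0x4040260EDAC (r,kernel):
  lvl0: tbl 0x31, slot 8 ⇒ 0x34007 (P1/RW1/US1/PS0)
  lvl1: tbl 0x34, slot 16 ⇒ 0x38007 (P1/RW1/US1/PS0)
  lvl2: tbl 0x38, slot 19 ⇒ 0x3A007 (P1/RW1/US1/PS0)
  lvl3: tbl 0x3A, slot 14 ⇒ 0x3C007 (P1/RW1/US1/PS0)
  ✓ 0x3CDAC  — 4 lookups
#1 VA=0xE040200B10D (r,kernel):
  lvl0: tbl 0x31, slot 28 ⇒ 0x3F007 (P1/RW1/US1/PS0)
  lvl1: tbl 0x3F, slot 16 ⇒ 0x40007 (P1/RW1/US1/PS0)
  lvl2: tbl 0x40, slot 16 ⇒ 0x43007 (P1/RW1/US1/PS0)
  lvl3: tbl 0x43, slot 11 ⇒ 0x46007 (P1/RW1/US1/PS0)
  ✓ 0x4610D  — 4 lookups
#2 VA=0xD0641A12C86 (w,kernel):
  lvl0: tbl 0x31, slot 26 ⇒ 0x48007 (P1/RW1/US1/PS0)
  lvl1: tbl 0x48, slot 25 ⇒ 0x4B007 (P1/RW1/US1/PS0)
  lvl2: tbl 0x4B, slot 13 ⇒ 0x4D007 (P1/RW1/US1/PS0)
  lvl3: tbl 0x4D, slot 18 ⇒ 0x4F007 (P1/RW1/US1/PS0)
  ✓ 0x4FC86  — 4 lookups
#3 VA=0xC00C0C07A0E (w,kernel):
  lvl0: tbl 0x31, slot 24 ⇒ 0x50007 (P1/RW1/US1/PS0)
  lvl1: tbl 0x50, slot 3 ⇒ 0x52007 (P1/RW1/US1/PS0)
  lvl2: tbl 0x52, slot 6 ⇒ 0x56007 (P1/RW1/US1/PS0)
  lvl3: tbl 0x56, slot 7 ⇒ 0x58007 (P1/RW1/US1/PS0)
  ✓ 0x58A0E  — 4 lookups
#4 VA=0xC00C0C07A0E (r,kernel):
  TLB hit vpn=0xC00C0C07 → PA=0x58A0E

Access #2 fault: NONE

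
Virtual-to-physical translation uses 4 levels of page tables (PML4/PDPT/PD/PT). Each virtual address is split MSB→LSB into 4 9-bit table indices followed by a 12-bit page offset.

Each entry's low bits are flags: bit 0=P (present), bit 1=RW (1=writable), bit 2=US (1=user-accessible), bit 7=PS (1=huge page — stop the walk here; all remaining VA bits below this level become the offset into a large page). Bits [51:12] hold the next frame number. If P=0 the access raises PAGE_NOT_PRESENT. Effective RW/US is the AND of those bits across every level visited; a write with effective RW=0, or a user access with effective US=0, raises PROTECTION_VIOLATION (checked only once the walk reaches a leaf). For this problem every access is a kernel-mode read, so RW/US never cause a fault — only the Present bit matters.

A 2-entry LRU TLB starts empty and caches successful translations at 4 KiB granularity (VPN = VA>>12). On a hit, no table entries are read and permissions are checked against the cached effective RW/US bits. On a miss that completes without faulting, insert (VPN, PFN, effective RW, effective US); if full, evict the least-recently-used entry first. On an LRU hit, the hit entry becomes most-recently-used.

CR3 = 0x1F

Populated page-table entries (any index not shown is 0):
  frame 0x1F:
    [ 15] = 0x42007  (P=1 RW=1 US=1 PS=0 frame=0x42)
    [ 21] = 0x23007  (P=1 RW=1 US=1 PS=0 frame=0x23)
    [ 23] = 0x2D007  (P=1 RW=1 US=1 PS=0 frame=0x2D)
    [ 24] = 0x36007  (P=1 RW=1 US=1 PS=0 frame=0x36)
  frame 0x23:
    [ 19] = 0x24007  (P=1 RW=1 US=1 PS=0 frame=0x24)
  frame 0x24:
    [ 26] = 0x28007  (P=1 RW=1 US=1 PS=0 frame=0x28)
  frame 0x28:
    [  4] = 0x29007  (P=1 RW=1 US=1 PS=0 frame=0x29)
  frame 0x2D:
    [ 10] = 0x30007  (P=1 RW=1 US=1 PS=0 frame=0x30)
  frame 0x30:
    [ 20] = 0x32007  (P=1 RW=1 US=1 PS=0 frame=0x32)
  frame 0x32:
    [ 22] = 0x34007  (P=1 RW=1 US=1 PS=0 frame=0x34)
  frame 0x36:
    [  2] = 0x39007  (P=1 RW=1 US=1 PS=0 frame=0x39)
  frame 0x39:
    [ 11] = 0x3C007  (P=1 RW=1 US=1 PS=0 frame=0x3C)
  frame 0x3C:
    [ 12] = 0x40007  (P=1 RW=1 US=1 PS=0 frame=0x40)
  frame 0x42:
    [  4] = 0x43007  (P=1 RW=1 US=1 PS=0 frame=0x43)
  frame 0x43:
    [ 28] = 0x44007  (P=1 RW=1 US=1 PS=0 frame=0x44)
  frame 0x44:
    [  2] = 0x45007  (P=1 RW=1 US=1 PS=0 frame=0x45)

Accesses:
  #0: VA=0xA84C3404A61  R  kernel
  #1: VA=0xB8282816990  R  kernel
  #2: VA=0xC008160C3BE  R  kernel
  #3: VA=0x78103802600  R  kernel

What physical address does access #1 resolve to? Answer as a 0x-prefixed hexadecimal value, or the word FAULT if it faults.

Trace:
#0 VA=0xA84C3404A61 (r,kernel):
  lvl0: tbl 0x1F, slot 21 ⇒ 0x23007 (P1/RW1/US1/PS0)
  lvl1: tbl 0x23, slot 19 ⇒ 0x24007 (P1/RW1/US1/PS0)
  lvl2: tbl 0x24, slot 26 ⇒ 0x28007 (P1/RW1/US1/PS0)
  lvl3: tbl 0x28, slot 4 ⇒ 0x29007 (P1/RW1/US1/PS0)
  → PA=0x29A61  (4 entries read)
#1 VA=0xB8282816990 (r,kernel):
  lvl0: tbl 0x1F, slot 23 ⇒ 0x2D007 (P1/RW1/US1/PS0)
  lvl1: tbl 0x2D, slot 10 ⇒ 0x30007 (P1/RW1/US1/PS0)
  lvl2: tbl 0x30, slot 20 ⇒ 0x32007 (P1/RW1/US1/PS0)
  lvl3: tbl 0x32, slot 22 ⇒ 0x34007 (P1/RW1/US1/PS0)
  → PA=0x34990  (4 entries read)
#2 VA=0xC008160C3BE (r,kernel):
  lvl0: tbl 0x1F, slot 24 ⇒ 0x36007 (P1/RW1/US1/PS0)
  lvl1: tbl 0x36, slot 2 ⇒ 0x39007 (P1/RW1/US1/PS0)
  lvl2: tbl 0x39, slot 11 ⇒ 0x3C007 (P1/RW1/US1/PS0)
  lvl3: tbl 0x3C, slot 12 ⇒ 0x40007 (P1/RW1/US1/PS0)
  → PA=0x403BE  (4 entries read)
#3 VA=0x78103802600 (r,kernel):
  lvl0: tbl 0x1F, slot 15 ⇒ 0x42007 (P1/RW1/US1/PS0)
  lvl1: tbl 0x42, slot 4 ⇒ 0x43007 (P1/RW1/US1/PS0)
  lvl2: tbl 0x43, slot 28 ⇒ 0x44007 (P1/RW1/US1/PS0)
  lvl3: tbl 0x44, slot 2 ⇒ 0x45007 (P1/RW1/US1/PS0)
  → PA=0x45600  (4 entries read)

Access #1 PA: 0x34990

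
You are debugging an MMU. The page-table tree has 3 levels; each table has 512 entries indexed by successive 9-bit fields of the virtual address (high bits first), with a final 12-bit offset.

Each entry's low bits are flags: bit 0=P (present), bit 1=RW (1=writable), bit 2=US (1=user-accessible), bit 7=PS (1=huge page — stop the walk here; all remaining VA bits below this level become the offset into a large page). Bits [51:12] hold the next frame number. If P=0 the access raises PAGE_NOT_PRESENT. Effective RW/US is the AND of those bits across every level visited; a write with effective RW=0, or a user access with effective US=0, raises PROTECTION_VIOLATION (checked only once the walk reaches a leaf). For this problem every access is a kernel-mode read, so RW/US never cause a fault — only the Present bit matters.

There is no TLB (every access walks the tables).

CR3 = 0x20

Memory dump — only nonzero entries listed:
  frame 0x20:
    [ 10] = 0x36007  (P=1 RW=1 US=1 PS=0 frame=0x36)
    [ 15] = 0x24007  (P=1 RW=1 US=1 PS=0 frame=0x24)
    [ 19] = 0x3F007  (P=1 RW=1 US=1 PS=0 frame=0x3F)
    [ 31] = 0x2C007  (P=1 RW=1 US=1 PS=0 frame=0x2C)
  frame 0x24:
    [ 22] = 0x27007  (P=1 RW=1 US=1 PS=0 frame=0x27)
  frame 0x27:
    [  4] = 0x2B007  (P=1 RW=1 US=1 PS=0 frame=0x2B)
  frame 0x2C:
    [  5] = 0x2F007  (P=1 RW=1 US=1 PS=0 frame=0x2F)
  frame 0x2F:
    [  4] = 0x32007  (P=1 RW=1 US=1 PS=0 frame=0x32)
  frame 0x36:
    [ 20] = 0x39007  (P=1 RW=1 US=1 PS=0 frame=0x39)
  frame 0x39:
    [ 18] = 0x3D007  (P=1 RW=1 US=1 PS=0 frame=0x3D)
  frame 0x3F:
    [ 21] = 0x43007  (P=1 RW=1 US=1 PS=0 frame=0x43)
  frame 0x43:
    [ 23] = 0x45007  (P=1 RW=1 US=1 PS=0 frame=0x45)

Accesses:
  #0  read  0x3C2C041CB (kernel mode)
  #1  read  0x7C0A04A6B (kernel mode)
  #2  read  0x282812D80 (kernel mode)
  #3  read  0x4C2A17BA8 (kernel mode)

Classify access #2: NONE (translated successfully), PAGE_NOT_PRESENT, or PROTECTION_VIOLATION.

Trace:
#0 VA=0x3C2C041CB (r,kernel):
  lvl0: tbl 0x20, slot 15 ⇒ 0x24007 (P1/RW1/US1/PS0)
  lvl1: tbl 0x24, slot 22 ⇒ 0x27007 (P1/RW1/US1/PS0)
  lvl2: tbl 0x27, slot 4 ⇒ 0x2B007 (P1/RW1/US1/PS0)
  ⇒ phys 0x2B1CB  [3 reads]
#1 VA=0x7C0A04A6B (r,kernel):
  lvl0: tbl 0x20, slot 31 ⇒ 0x2C007 (P1/RW1/US1/PS0)
  lvl1: tbl 0x2C, slot 5 ⇒ 0x2F007 (P1/RW1/US1/PS0)
  lvl2: tbl 0x2F, slot 4 ⇒ 0x32007 (P1/RW1/US1/PS0)
  ⇒ phys 0x32A6B  [3 reads]
#2 VA=0x282812D80 (r,kernel):
  lvl0: tbl 0x20, slot 10 ⇒ 0x36007 (P1/RW1/US1/PS0)
  lvl1: tbl 0x36, slot 20 ⇒ 0x39007 (P1/RW1/US1/PS0)
  lvl2: tbl 0x39, slot 18 ⇒ 0x3D007 (P1/RW1/US1/PS0)
  ⇒ phys 0x3DD80  [3 reads]
#3 VA=0x4C2A17BA8 (r,kernel):
  lvl0: tbl 0x20, slot 19 ⇒ 0x3F007 (P1/RW1/US1/PS0)
  lvl1: tbl 0x3F, slot 21 ⇒ 0x43007 (P1/RW1/US1/PS0)
  lvl2: tbl 0x43, slot 23 ⇒ 0x45007 (P1/RW1/US1/PS0)
  ⇒ phys 0x45BA8  [3 reads]

Access #2 fault: NONE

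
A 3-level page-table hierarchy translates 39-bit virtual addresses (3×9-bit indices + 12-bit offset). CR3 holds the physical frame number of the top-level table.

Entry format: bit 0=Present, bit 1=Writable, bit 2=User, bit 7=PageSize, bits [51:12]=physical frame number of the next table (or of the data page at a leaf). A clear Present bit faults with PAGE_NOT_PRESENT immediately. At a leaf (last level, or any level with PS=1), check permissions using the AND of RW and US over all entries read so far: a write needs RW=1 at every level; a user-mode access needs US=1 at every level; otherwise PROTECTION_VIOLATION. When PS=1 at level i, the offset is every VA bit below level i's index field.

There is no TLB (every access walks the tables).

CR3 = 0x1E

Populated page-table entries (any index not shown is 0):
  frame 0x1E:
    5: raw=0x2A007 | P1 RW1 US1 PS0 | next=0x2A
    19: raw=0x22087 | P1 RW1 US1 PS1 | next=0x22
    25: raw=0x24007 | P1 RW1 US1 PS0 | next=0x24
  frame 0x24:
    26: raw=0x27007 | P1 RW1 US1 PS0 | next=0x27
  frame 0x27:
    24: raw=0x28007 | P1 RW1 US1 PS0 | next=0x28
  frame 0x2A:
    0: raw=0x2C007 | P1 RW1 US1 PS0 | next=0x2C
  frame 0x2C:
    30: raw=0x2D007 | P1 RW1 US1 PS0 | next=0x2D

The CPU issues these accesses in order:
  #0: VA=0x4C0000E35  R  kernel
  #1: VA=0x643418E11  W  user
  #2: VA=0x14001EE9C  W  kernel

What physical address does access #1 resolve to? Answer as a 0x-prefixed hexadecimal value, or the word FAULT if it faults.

Walk each access:
#0 VA=0x4C0000E35 (r,kernel):
  L0 @0x1E[19] → 0x22087  P=1,RW=1,US=1,PS=1
  → PA=0x22E35 (huge @L0)  (1 entries read)
#1 VA=0x643418E11 (w,user):
  L0 @0x1E[25] → 0x24007  P=1,RW=1,US=1,PS=0
  L1 @0x24[26] → 0x27007  P=1,RW=1,US=1,PS=0
  L2 @0x27[24] → 0x28007  P=1,RW=1,US=1,PS=0
  → PA=0x28E11  (3 entries read)
#2 VA=0x14001EE9C (w,kernel):
  L0 @0x1E[5] → 0x2A007  P=1,RW=1,US=1,PS=0
  L1 @0x2A[0] → 0x2C007  P=1,RW=1,US=1,PS=0
  L2 @0x2C[30] → 0x2D007  P=1,RW=1,US=1,PS=0
  → PA=0x2DE9C  (3 entries read)

Access #1 PA: 0x28E11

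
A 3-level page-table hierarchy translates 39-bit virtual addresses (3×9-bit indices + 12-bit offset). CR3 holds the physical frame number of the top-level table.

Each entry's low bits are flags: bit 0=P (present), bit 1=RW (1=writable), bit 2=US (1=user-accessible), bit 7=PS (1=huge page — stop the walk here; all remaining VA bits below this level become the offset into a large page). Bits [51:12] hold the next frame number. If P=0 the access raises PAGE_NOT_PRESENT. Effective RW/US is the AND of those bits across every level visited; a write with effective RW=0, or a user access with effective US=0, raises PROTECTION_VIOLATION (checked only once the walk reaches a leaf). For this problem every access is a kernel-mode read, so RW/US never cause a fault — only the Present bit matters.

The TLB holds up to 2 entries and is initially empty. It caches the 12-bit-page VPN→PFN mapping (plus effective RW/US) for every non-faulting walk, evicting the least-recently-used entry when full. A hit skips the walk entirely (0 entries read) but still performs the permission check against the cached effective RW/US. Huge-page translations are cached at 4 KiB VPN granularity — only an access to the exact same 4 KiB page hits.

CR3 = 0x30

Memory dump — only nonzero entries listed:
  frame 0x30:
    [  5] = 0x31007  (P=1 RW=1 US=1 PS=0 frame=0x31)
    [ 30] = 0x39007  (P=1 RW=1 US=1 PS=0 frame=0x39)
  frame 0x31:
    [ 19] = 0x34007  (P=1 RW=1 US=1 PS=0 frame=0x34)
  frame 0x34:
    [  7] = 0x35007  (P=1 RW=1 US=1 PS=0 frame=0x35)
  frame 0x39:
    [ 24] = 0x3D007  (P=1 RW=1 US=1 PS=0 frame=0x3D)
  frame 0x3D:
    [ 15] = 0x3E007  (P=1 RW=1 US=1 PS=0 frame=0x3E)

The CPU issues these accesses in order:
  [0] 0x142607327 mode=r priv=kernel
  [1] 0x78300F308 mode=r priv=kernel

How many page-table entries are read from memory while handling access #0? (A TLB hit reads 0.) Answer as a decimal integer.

Per-access translation:
#0 VA=0x142607327 (r,kernel):
  lvl0: tbl 0x30, slot 5 ⇒ 0x31007 (P1/RW1/US1/PS0)
  lvl1: tbl 0x31, slot 19 ⇒ 0x34007 (P1/RW1/US1/PS0)
  lvl2: tbl 0x34, slot 7 ⇒ 0x35007 (P1/RW1/US1/PS0)
  → PA=0x35327  (3 entries read)
#1 VA=0x78300F308 (r,kernel):
  lvl0: tbl 0x30, slot 30 ⇒ 0x39007 (P1/RW1/US1/PS0)
  lvl1: tbl 0x39, slot 24 ⇒ 0x3D007 (P1/RW1/US1/PS0)
  lvl2: tbl 0x3D, slot 15 ⇒ 0x3E007 (P1/RW1/US1/PS0)
  → PA=0x3E308  (3 entries read)

Entries read for #0: 3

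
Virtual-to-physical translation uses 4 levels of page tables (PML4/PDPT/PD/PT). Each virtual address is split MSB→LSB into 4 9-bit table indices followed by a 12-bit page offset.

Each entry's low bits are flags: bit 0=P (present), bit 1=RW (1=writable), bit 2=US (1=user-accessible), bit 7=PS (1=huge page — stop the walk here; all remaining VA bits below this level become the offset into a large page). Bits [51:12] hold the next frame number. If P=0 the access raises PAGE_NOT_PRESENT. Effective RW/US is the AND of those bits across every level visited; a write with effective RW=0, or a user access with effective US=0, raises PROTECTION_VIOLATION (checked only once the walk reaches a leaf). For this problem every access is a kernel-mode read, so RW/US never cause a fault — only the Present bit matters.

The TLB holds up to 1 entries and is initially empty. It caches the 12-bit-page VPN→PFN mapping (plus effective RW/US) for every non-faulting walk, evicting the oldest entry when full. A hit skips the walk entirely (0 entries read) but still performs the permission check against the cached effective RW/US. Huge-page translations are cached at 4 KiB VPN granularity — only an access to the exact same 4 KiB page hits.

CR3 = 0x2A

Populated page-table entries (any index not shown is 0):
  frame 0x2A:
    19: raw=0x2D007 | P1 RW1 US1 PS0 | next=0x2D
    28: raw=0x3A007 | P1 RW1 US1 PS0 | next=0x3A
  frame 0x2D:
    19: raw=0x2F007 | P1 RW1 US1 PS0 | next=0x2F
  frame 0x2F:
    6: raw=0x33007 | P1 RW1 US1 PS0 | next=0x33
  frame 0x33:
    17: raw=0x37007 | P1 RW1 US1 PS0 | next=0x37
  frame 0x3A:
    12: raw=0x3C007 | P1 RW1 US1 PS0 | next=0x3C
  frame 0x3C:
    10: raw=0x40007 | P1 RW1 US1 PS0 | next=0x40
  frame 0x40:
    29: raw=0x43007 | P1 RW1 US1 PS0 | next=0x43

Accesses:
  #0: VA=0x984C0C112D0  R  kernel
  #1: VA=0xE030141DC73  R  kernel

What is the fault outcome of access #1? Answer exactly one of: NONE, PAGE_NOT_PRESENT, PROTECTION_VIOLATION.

Walk each access:
#0 VA=0x984C0C112D0 (r,kernel):
  L0 @0x2A[19] → 0x2D007  P=1,RW=1,US=1,PS=0
  L1 @0x2D[19] → 0x2F007  P=1,RW=1,US=1,PS=0
  L2 @0x2F[6] → 0x33007  P=1,RW=1,US=1,PS=0
  L3 @0x33[17] → 0x37007  P=1,RW=1,US=1,PS=0
  ✓ 0x372D0  — 4 lookups
#1 VA=0xE030141DC73 (r,kernel):
  L0 @0x2A[28] → 0x3A007  P=1,RW=1,US=1,PS=0
  L1 @0x3A[12] → 0x3C007  P=1,RW=1,US=1,PS=0
  L2 @0x3C[10] → 0x40007  P=1,RW=1,US=1,PS=0
  L3 @0x40[29] → 0x43007  P=1,RW=1,US=1,PS=0
  ✓ 0x43C73  — 4 lookups

Access #1 fault: NONE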